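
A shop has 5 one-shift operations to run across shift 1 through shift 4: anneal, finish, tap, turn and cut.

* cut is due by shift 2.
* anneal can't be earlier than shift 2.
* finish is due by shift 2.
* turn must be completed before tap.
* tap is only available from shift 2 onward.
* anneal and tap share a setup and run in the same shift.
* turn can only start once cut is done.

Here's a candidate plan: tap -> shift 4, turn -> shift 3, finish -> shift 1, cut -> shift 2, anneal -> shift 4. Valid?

Yes, all constraints hold

finish is due by shift 2 — holds.
anneal can't be earlier than shift 2 — holds.
turn must be completed before tap — holds.
anneal and tap share a setup and run in the same shift — holds.
cut is due by shift 2 — holds.
turn can only start once cut is done — holds.
tap is only available from shift 2 onward — holds.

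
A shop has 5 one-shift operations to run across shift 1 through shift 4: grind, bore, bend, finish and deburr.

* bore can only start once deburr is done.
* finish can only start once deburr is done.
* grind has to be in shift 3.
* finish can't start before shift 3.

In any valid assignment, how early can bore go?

Precedence pushes bore to at least shift 2.
bore at shift 2 is achievable: bend=shift 1, grind=shift 3, bore=shift 2, finish=shift 3, deburr=shift 1.

shift 2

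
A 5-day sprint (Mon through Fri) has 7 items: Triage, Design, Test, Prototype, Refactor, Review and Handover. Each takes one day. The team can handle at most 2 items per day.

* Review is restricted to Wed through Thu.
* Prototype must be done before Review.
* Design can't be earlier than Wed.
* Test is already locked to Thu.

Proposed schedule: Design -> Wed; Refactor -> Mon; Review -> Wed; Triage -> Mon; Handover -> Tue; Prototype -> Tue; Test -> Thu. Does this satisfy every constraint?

Prototype must be done before Review — holds.
Test is already locked to Thu — holds.
The team can handle at most 2 items per day — holds.
Review is restricted to Wed through Thu — holds.
Design can't be earlier than Wed — holds.

Yes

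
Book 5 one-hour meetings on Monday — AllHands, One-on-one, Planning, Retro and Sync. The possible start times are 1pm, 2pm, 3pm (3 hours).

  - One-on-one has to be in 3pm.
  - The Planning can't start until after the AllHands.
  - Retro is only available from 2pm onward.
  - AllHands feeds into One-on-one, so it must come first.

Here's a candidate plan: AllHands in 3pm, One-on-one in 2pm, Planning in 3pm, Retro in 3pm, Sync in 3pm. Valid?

AllHands feeds into One-on-one, so it must come first — violated.
The Planning can't start until after the AllHands — violated.
Retro is only available from 2pm onward — holds.
One-on-one has to be in 3pm — violated.

No. AllHands feeds into One-on-one, so it must come first is not satisfied.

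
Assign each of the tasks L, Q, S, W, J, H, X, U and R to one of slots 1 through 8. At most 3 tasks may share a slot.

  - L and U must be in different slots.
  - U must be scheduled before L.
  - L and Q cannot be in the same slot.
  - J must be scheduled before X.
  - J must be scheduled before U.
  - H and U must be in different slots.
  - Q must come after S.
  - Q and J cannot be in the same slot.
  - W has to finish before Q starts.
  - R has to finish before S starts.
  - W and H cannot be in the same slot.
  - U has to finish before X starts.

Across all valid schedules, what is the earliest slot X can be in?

3

Precedence pushes X to at least 3.
X at 3 is achievable: W in 1, H in 3, S in 2, J in 1, L in 4, U in 2, X in 3, Q in 3, R in 1.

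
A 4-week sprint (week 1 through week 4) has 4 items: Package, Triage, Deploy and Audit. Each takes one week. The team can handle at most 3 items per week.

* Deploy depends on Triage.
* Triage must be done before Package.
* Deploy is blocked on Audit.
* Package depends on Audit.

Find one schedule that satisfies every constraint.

Package in week 2; Triage in week 1; Deploy in week 2; Audit in week 1

Checking: Audit(week 1) before Deploy(week 2); Triage(week 1) before Deploy(week 2); Triage(week 1) before Package(week 2); Audit(week 1) before Package(week 2); max 2 per week (cap 3).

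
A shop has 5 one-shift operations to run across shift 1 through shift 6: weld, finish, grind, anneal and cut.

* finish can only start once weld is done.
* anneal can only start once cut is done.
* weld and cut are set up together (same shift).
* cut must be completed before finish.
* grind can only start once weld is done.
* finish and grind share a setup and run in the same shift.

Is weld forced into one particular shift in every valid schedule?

No

weld can be shift 1 (e.g. cut=shift 1; finish=shift 2; grind=shift 2; weld=shift 1; anneal=shift 2) or shift 2 (e.g. anneal=shift 3, weld=shift 2, finish=shift 3, grind=shift 3, cut=shift 2).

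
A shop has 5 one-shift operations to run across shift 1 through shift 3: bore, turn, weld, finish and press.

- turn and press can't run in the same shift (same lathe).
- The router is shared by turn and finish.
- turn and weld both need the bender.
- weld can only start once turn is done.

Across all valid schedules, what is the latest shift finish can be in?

finish at shift 3 is achievable: turn -> shift 1, finish -> shift 3, weld -> shift 2, bore -> shift 1, press -> shift 2.

shift 3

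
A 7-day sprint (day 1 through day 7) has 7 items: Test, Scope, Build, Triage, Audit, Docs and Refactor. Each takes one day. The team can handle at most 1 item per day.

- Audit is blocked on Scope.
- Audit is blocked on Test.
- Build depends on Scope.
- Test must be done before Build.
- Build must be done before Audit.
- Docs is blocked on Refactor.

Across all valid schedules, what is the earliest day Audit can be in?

day 4

Precedence pushes Audit to at least day 3.
Audit at day 4 is achievable: Build in day 3; Refactor in day 5; Scope in day 2; Triage in day 7; Audit in day 4; Docs in day 6; Test in day 1.
Nothing earlier works — the capacity limit rule out every day before day 4.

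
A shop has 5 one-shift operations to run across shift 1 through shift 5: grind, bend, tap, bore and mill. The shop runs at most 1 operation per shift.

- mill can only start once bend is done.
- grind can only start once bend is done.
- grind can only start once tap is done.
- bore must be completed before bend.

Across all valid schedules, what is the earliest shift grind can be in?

Precedence pushes grind to at least shift 3.
grind at shift 4 is achievable: tap in shift 3; grind in shift 4; mill in shift 5; bore in shift 1; bend in shift 2.
Nothing earlier works — the capacity limit rule out every shift before shift 4.

shift 4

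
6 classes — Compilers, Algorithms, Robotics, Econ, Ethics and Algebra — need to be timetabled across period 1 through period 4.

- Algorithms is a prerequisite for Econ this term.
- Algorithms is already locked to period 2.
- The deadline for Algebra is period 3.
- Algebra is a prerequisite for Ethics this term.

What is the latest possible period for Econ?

Precedence pushes Econ to at least period 3.
Econ at period 4 is achievable: Econ -> period 4, Robotics -> period 1, Ethics -> period 2, Algebra -> period 1, Algorithms -> period 2, Compilers -> period 1.

period 4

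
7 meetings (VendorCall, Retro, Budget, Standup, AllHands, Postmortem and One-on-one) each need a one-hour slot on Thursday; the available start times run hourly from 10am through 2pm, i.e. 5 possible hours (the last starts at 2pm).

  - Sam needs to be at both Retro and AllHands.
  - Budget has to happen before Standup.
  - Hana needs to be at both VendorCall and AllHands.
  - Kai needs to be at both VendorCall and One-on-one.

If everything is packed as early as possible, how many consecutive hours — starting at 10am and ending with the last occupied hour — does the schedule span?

2

The precedence chain requires at least 2 distinct hours.
2 works (last occupied hour: 11am): for example VendorCall=10am, Postmortem=10am, Retro=10am, AllHands=11am, Budget=10am, One-on-one=11am, Standup=11am.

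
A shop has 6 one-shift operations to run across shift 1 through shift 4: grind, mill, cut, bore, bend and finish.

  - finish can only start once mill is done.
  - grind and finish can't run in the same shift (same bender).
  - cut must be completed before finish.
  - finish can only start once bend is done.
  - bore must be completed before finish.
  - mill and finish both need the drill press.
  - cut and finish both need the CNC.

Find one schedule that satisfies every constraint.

bore -> shift 1, bend -> shift 1, cut -> shift 1, mill -> shift 1, finish -> shift 2, grind -> shift 1

Checking: bore(shift 1) before finish(shift 2); mill(shift 1) before finish(shift 2); bend(shift 1) before finish(shift 2); cut(shift 1) before finish(shift 2); mill(shift 1) != finish(shift 2); cut(shift 1) != finish(shift 2); grind(shift 1) != finish(shift 2).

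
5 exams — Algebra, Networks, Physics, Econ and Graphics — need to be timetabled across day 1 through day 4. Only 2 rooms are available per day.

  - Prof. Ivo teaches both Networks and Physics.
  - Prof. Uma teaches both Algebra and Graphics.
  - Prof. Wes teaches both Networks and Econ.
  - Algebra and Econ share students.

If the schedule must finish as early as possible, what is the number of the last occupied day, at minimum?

3

With at most 2 per day and 5 exams, at least 3 days are needed.
3 works (last occupied day: day 3): for example Physics -> day 2, Networks -> day 1, Algebra -> day 1, Graphics -> day 3, Econ -> day 2.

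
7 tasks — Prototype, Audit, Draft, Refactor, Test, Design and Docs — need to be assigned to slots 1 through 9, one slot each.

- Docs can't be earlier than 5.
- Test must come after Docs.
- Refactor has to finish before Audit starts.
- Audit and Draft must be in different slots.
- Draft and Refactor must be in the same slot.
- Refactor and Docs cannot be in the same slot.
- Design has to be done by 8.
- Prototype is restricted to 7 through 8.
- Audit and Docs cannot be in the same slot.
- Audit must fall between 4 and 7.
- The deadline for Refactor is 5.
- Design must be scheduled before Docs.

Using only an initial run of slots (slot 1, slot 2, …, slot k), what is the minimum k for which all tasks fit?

The precedence chain requires at least 3 distinct slots.
Prototype can't be placed before 7, so the schedule must run through at least slot 7.
7 works (last occupied slot: 7): for example Docs=5; Audit=4; Refactor=1; Draft=1; Design=1; Prototype=7; Test=6.

7 slots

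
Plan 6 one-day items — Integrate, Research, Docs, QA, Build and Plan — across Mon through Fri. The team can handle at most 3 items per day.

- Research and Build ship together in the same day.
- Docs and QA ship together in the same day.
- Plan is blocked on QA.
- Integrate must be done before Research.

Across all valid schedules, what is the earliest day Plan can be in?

Precedence pushes Plan to at least Tue.
Plan at Tue is achievable: Research in Tue, Build in Tue, QA in Mon, Docs in Mon, Plan in Tue, Integrate in Mon.

Tue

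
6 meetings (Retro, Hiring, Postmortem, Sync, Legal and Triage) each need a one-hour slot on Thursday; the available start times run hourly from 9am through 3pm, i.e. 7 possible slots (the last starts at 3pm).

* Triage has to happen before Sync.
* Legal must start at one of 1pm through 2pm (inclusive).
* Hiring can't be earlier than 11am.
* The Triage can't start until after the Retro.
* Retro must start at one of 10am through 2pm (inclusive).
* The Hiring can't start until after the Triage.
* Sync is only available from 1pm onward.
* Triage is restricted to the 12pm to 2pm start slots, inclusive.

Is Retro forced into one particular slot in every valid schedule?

Retro can be 10am (e.g. Postmortem in 9am, Sync in 1pm, Triage in 12pm, Retro in 10am, Hiring in 1pm, Legal in 1pm) or 11am (e.g. Retro=11am; Postmortem=9am; Sync=1pm; Legal=1pm; Hiring=1pm; Triage=12pm).

No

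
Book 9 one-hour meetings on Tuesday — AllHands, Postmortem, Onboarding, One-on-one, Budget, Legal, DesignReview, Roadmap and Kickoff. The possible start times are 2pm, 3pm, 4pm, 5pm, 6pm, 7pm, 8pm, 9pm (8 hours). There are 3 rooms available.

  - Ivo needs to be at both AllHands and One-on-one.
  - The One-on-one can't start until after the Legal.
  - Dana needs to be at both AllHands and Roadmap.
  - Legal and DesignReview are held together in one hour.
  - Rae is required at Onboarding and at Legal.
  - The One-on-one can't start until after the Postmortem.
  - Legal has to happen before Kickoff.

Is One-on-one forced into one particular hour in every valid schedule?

No

One-on-one can be 3pm (e.g. DesignReview -> 2pm, Roadmap -> 5pm, Kickoff -> 3pm, One-on-one -> 3pm, Budget -> 4pm, Legal -> 2pm, AllHands -> 4pm, Onboarding -> 3pm, Postmortem -> 2pm) or 4pm (e.g. Legal -> 2pm, Kickoff -> 3pm, One-on-one -> 4pm, AllHands -> 3pm, Budget -> 4pm, Roadmap -> 4pm, DesignReview -> 2pm, Onboarding -> 3pm, Postmortem -> 2pm).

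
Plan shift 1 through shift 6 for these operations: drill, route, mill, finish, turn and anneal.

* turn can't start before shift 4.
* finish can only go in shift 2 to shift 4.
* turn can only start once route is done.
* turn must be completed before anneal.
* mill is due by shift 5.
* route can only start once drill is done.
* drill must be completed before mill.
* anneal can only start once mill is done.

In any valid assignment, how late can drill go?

shift 3

Downstream work caps drill at shift 3.
drill at shift 3 is achievable: mill in shift 4, anneal in shift 6, finish in shift 2, route in shift 4, drill in shift 3, turn in shift 5.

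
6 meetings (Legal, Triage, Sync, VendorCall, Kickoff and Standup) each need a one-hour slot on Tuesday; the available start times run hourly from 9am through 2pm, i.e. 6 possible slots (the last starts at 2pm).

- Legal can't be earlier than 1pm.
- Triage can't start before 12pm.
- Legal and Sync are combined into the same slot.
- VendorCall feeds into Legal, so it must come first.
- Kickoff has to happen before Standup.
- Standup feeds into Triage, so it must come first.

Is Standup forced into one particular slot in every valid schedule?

Standup can be 10am (e.g. Triage=12pm, Standup=10am, Kickoff=9am, Legal=1pm, Sync=1pm, VendorCall=9am) or 11am (e.g. Sync -> 1pm, Kickoff -> 9am, Legal -> 1pm, Triage -> 12pm, Standup -> 11am, VendorCall -> 9am).

No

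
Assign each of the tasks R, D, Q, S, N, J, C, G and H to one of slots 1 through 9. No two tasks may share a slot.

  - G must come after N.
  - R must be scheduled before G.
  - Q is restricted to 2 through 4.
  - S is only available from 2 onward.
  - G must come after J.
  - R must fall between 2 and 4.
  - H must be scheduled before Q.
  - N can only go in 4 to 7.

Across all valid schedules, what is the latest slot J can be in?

Downstream work caps J at 8.
J at 8 is achievable: S -> 5; J -> 8; N -> 4; D -> 6; G -> 9; R -> 2; Q -> 3; H -> 1; C -> 7.

8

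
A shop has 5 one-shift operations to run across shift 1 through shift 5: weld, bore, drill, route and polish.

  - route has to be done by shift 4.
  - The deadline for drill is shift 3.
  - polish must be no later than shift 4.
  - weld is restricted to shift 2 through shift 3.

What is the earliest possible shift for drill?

shift 1

Drill's own window allows nothing later than shift 3.
drill at shift 1 is achievable: weld in shift 2; polish in shift 1; bore in shift 1; route in shift 1; drill in shift 1.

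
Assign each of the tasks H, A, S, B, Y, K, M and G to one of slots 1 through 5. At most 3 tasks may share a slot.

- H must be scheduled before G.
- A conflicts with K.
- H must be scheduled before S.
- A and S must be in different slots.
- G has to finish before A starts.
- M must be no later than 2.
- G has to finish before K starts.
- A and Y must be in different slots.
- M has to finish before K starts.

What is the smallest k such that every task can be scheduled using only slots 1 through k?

The precedence chain requires at least 3 distinct slots.
With at most 3 per slot and 8 tasks, at least 3 slots are needed.
Could 3 slots be enough, i.e. nothing placed later than 3? No: G must come after H (at 1 or later) → {2, 3}; A must come after G (at 2 or later) → {3}; G must come before A (at 3 or earlier) → {2}; K must come after G (at 2 or later) → {3}; K can't share with A (3) → nothing is left.
So 3 slots is not enough.
4 works (last occupied slot: 4): for example Y=2; H=1; A=4; B=1; S=2; K=3; M=1; G=2.

4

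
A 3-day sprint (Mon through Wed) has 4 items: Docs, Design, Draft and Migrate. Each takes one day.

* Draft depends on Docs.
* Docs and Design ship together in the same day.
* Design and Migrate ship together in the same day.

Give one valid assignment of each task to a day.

Migrate=Mon; Design=Mon; Draft=Tue; Docs=Mon

Checking: Docs(Mon) before Draft(Tue); Docs = Design = Mon; Design = Migrate = Mon.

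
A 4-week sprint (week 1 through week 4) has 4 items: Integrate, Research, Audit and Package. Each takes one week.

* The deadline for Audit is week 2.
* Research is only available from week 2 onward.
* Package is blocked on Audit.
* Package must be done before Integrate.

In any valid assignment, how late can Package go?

week 3

Precedence pushes Package to at least week 2; downstream work caps Package at week 3.
Package at week 3 is achievable: Package -> week 3; Audit -> week 1; Integrate -> week 4; Research -> week 2.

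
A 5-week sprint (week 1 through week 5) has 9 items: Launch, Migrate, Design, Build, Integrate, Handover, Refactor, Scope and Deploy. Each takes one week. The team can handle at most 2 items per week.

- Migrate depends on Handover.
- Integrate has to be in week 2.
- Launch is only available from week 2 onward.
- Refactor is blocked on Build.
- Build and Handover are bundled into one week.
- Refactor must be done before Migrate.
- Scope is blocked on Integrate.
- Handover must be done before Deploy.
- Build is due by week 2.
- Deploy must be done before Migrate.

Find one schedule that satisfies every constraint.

Scope in week 4; Launch in week 2; Migrate in week 4; Integrate in week 2; Refactor in week 3; Design in week 5; Build in week 1; Handover in week 1; Deploy in week 3

Checking: Handover(week 1) before Deploy(week 3); Deploy(week 3) before Migrate(week 4); Integrate(week 2) before Scope(week 4); Refactor(week 3) before Migrate(week 4); Build(week 1) before Refactor(week 3); Handover(week 1) before Migrate(week 4); Build = Handover = week 1; Build=week 1 in [week 1,week 2]; Integrate=week 2 in [week 2,week 2]; Launch=week 2 in [week 2,week 5]; max 2 per week (cap 2).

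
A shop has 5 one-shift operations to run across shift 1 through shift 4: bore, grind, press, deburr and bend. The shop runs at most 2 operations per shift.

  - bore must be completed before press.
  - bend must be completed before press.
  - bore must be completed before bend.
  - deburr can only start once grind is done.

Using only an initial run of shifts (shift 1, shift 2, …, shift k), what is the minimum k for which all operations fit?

The precedence chain requires at least 3 distinct shifts.
With at most 2 per shift and 5 operations, at least 3 shifts are needed.
3 works (last occupied shift: shift 3): for example press=shift 3, bend=shift 2, bore=shift 1, deburr=shift 2, grind=shift 1.

3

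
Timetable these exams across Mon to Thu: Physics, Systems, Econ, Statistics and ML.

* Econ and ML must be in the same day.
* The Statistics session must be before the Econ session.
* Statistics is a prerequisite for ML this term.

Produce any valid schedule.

Statistics=Mon; Systems=Mon; Econ=Tue; Physics=Mon; ML=Tue

Checking: Statistics(Mon) before ML(Tue); Statistics(Mon) before Econ(Tue); Econ = ML = Tue.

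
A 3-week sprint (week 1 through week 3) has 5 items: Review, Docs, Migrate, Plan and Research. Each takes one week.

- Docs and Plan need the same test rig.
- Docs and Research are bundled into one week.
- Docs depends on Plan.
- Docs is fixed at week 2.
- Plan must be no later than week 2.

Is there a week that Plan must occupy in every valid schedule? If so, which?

week 1

Plan's window is week 1–week 2.
Docs is fixed at week 2, and Plan can't share a week with Docs.
So Plan must be week 1.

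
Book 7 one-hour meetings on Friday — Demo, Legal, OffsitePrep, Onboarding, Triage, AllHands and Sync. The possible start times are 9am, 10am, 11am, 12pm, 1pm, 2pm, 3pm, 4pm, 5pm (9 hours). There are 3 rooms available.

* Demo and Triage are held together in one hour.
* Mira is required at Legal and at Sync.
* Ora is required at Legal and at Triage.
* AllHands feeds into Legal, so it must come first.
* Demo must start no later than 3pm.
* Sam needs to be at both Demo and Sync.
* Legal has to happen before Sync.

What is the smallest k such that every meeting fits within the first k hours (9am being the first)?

The precedence chain requires at least 3 distinct hours.
With at most 3 per hour and 7 meetings, at least 3 hours are needed.
3 works (last occupied hour: 11am): for example OffsitePrep in 10am, AllHands in 9am, Demo in 9am, Triage in 9am, Onboarding in 10am, Sync in 11am, Legal in 10am.

3 hours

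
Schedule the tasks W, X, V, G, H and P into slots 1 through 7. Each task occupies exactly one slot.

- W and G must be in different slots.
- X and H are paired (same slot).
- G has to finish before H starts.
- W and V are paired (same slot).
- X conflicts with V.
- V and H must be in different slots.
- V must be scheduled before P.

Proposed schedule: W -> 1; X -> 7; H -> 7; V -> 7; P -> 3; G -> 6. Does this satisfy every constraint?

No. X conflicts with V is not satisfied.

V must be scheduled before P — violated.
X conflicts with V — violated.
X and H are paired (same slot) — holds.
G has to finish before H starts — holds.
V and H must be in different slots — violated.
W and G must be in different slots — holds.
W and V are paired (same slot) — violated.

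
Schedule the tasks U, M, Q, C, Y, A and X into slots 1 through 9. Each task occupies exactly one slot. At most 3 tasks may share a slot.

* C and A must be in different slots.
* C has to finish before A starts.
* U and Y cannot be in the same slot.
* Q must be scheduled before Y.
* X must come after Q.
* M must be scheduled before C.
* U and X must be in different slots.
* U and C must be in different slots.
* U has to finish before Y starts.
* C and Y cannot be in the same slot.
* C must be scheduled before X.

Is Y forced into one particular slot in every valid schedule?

No

Y can be 2 (e.g. A in 4, C in 3, M in 1, U in 1, X in 4, Q in 1, Y in 2) or 3 (e.g. U=1; Q=1; M=1; A=3; X=3; Y=3; C=2).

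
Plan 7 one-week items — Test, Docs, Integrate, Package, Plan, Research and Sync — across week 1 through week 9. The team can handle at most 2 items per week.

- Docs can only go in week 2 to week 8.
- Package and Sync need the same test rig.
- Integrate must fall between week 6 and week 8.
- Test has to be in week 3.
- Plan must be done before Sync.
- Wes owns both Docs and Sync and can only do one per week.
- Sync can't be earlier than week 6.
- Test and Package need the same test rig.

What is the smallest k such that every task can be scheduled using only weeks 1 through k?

6 weeks

The precedence chain requires at least 2 distinct weeks.
With at most 2 per week and 7 tasks, at least 4 weeks are needed.
Integrate can't be placed before week 6, so the schedule must run through at least week 6.
6 works (last occupied week: week 6): for example Package -> week 1, Docs -> week 2, Sync -> week 6, Plan -> week 1, Research -> week 2, Test -> week 3, Integrate -> week 6.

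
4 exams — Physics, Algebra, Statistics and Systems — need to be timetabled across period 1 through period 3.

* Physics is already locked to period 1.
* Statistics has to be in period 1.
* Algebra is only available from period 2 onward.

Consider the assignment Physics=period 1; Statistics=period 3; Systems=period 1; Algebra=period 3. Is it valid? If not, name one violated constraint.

No — it violates: Statistics has to be in period 1

Statistics has to be in period 1 — violated.
Physics is already locked to period 1 — holds.
Algebra is only available from period 2 onward — holds.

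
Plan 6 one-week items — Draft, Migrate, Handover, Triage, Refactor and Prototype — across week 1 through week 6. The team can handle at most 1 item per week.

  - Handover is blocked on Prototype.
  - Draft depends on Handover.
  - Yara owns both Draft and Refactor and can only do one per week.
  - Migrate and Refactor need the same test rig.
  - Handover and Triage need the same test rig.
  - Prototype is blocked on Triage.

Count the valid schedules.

30

Splitting on Draft: it can be week 4 (2), week 5 (8), week 6 (20). Listing each branch's schedules as (Migrate, Handover, Triage, Refactor, Prototype) by week number:
Draft=week 4: (5,3,1,6,2) (6,3,1,5,2) — 2.
Draft=week 5: (1,4,2,6,3) (2,4,1,6,3) (3,4,1,6,2) (4,3,1,6,2) (6,3,1,4,2) (6,4,1,2,3) (6,4,1,3,2) (6,4,2,1,3) — 8.
Draft=week 6: (1,4,2,5,3) (1,5,2,3,4) (1,5,2,4,3) (1,5,3,2,4) (2,4,1,5,3) (2,5,1,3,4) (2,5,1,4,3) (2,5,3,1,4) (3,4,1,5,2) (3,5,1,2,4) (3,5,1,4,2) (3,5,2,1,4) (4,3,1,5,2) (4,5,1,2,3) (4,5,1,3,2) (4,5,2,1,3) (5,3,1,4,2) (5,4,1,2,3) (5,4,1,3,2) (5,4,2,1,3) — 20.
Summing: 2 + 8 + 20 = 30.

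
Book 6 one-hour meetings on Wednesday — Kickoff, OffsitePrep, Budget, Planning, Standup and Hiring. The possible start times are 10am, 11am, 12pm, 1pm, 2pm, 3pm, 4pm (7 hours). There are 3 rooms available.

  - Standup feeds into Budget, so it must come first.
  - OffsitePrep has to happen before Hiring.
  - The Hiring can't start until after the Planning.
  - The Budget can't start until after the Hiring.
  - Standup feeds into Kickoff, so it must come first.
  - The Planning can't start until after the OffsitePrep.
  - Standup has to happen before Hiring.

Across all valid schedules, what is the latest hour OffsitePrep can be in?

Downstream work caps OffsitePrep at 1pm.
OffsitePrep at 1pm is achievable: Hiring in 3pm; Kickoff in 11am; OffsitePrep in 1pm; Budget in 4pm; Standup in 10am; Planning in 2pm.

1pm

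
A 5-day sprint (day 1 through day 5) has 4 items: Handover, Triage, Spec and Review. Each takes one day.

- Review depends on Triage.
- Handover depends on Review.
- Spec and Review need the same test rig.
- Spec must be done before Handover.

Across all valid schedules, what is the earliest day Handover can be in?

Precedence pushes Handover to at least day 3.
Handover at day 3 is achievable: Triage in day 1; Handover in day 3; Review in day 2; Spec in day 1.

day 3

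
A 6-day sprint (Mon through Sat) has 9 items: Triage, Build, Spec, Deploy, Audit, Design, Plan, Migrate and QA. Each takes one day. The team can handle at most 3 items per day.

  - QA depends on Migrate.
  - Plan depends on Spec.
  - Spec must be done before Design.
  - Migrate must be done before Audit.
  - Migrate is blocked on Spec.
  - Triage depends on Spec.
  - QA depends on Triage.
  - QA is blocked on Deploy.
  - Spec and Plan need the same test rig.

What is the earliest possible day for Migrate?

Precedence pushes Migrate to at least Tue; downstream work caps Migrate at Fri.
Migrate at Tue is achievable: Triage=Tue; Audit=Wed; Build=Mon; Design=Tue; Spec=Mon; Migrate=Tue; Plan=Wed; Deploy=Mon; QA=Wed.

Tue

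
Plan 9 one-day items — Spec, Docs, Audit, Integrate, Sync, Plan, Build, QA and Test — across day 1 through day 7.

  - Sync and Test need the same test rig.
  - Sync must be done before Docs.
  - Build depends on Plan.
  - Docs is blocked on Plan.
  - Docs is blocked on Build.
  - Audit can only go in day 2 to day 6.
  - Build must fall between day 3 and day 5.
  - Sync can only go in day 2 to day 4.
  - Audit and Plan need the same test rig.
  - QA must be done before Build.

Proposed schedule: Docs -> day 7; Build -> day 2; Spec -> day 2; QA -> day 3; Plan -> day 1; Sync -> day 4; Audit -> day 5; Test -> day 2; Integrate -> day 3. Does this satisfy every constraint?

Docs is blocked on Plan — holds.
Build must fall between day 3 and day 5 — violated.
Audit and Plan need the same test rig — holds.
Audit can only go in day 2 to day 6 — holds.
QA must be done before Build — violated.
Sync can only go in day 2 to day 4 — holds.
Sync must be done before Docs — holds.
Build depends on Plan — holds.
Docs is blocked on Build — holds.
Sync and Test need the same test rig — holds.

No — it violates: QA must be done before Build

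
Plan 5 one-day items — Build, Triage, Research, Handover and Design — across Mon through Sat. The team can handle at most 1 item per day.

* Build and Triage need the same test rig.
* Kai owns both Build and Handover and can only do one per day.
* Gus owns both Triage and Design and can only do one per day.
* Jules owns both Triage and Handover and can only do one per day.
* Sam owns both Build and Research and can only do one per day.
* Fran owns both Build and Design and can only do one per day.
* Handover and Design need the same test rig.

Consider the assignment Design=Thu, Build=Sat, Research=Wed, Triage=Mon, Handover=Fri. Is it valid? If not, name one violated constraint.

Sam owns both Build and Research and can only do one per day — holds.
Jules owns both Triage and Handover and can only do one per day — holds.
Fran owns both Build and Design and can only do one per day — holds.
Handover and Design need the same test rig — holds.
Kai owns both Build and Handover and can only do one per day — holds.
The team can handle at most 1 item per day — holds.
Build and Triage need the same test rig — holds.
Gus owns both Triage and Design and can only do one per day — holds.

Yes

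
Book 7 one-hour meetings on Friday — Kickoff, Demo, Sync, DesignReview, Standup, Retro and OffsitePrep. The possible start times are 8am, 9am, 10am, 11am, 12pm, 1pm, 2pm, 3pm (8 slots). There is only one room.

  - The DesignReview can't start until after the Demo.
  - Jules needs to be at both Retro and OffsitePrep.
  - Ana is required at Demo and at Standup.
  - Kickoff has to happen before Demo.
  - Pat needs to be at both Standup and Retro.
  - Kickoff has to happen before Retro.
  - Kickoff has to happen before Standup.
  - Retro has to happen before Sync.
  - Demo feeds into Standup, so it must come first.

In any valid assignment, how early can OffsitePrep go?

8am

OffsitePrep at 8am is achievable: Standup=11am; OffsitePrep=8am; Sync=1pm; Kickoff=9am; DesignReview=2pm; Demo=10am; Retro=12pm.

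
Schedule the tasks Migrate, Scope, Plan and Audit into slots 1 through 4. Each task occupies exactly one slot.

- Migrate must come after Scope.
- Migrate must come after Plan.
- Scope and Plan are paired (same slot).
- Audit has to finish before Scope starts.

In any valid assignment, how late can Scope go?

Precedence pushes Scope to at least 2; downstream work caps Scope at 3.
Scope at 3 is achievable: Migrate=4, Audit=1, Plan=3, Scope=3.

3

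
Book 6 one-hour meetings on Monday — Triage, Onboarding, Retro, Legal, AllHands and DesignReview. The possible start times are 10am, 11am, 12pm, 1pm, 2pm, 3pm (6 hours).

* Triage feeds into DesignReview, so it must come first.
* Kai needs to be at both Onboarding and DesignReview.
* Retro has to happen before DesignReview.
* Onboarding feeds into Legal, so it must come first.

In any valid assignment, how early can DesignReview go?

Precedence pushes DesignReview to at least 11am.
DesignReview at 11am is achievable: Retro -> 10am, AllHands -> 10am, Triage -> 10am, DesignReview -> 11am, Onboarding -> 10am, Legal -> 11am.

11am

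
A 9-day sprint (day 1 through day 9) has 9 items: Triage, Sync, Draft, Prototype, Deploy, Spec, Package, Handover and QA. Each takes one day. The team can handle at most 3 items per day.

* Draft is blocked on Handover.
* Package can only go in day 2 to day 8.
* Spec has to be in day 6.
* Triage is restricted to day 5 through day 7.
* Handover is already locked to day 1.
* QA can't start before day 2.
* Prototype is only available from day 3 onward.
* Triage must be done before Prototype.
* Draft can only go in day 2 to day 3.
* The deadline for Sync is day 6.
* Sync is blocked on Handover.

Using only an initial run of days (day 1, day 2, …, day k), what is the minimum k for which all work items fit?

The precedence chain requires at least 2 distinct days.
With at most 3 per day and 9 work items, at least 3 days are needed.
Spec can't be placed before day 6, so the schedule must run through at least day 6.
6 works (last occupied day: day 6): for example Package=day 2; Spec=day 6; Sync=day 3; QA=day 2; Deploy=day 1; Handover=day 1; Draft=day 2; Prototype=day 6; Triage=day 5.

6 days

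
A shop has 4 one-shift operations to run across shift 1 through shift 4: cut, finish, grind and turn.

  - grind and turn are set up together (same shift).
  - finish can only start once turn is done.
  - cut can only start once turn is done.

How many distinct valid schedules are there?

Splitting on cut: it can be shift 2 (3), shift 3 (5), shift 4 (6). Listing each branch's schedules as (finish, grind, turn) by shift number:
cut=shift 2: (2,1,1) (3,1,1) (4,1,1) — 3.
cut=shift 3: (2,1,1) (3,1,1) (3,2,2) (4,1,1) (4,2,2) — 5.
cut=shift 4: (2,1,1) (3,1,1) (3,2,2) (4,1,1) (4,2,2) (4,3,3) — 6.
Summing: 3 + 5 + 6 = 14.

14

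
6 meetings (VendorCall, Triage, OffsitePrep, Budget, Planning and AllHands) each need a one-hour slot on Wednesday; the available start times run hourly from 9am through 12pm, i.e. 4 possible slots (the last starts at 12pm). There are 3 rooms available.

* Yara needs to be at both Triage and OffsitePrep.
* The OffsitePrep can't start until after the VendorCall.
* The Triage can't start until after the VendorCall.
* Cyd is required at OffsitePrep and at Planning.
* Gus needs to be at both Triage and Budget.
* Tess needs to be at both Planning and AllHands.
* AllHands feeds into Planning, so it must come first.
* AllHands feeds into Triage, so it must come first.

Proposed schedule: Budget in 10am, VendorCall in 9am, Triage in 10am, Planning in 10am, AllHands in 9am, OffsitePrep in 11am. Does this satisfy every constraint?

Invalid. Gus needs to be at both Triage and Budget.

Gus needs to be at both Triage and Budget — violated.
There are 3 rooms available — holds.
The Triage can't start until after the VendorCall — holds.
Tess needs to be at both Planning and AllHands — holds.
AllHands feeds into Planning, so it must come first — holds.
The OffsitePrep can't start until after the VendorCall — holds.
AllHands feeds into Triage, so it must come first — holds.
Yara needs to be at both Triage and OffsitePrep — holds.
Cyd is required at OffsitePrep and at Planning — holds.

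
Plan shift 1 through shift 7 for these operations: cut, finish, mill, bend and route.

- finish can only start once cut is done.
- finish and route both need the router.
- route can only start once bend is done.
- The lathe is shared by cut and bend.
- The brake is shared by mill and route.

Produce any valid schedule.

bend -> shift 2; cut -> shift 1; mill -> shift 1; finish -> shift 2; route -> shift 3

Checking: bend(shift 2) before route(shift 3); cut(shift 1) before finish(shift 2); finish(shift 2) != route(shift 3); cut(shift 1) != bend(shift 2); mill(shift 1) != route(shift 3).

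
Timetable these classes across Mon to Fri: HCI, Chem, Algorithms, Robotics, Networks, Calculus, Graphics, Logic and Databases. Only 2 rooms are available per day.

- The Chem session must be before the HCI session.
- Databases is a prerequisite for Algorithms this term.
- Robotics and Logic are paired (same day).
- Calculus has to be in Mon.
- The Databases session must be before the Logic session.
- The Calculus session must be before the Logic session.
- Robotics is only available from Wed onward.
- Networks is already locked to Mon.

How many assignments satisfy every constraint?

Splitting on HCI: it can be Wed (10), Thu (13), Fri (17). Listing each branch's schedules as (Chem, Algorithms, Robotics, Networks, Calculus, Graphics, Logic, Databases):
HCI=Wed: (Tue,Wed,Thu,Mon,Mon,Fri,Thu,Tue) (Tue,Wed,Fri,Mon,Mon,Thu,Fri,Tue) (Tue,Thu,Fri,Mon,Mon,Tue,Fri,Wed) (Tue,Thu,Fri,Mon,Mon,Wed,Fri,Tue) (Tue,Thu,Fri,Mon,Mon,Thu,Fri,Tue) (Tue,Thu,Fri,Mon,Mon,Thu,Fri,Wed) (Tue,Fri,Thu,Mon,Mon,Tue,Thu,Wed) (Tue,Fri,Thu,Mon,Mon,Wed,Thu,Tue) (Tue,Fri,Thu,Mon,Mon,Fri,Thu,Tue) (Tue,Fri,Thu,Mon,Mon,Fri,Thu,Wed) — 10.
HCI=Thu: (Tue,Wed,Fri,Mon,Mon,Wed,Fri,Tue) (Tue,Wed,Fri,Mon,Mon,Thu,Fri,Tue) (Tue,Thu,Wed,Mon,Mon,Fri,Wed,Tue) (Tue,Thu,Fri,Mon,Mon,Tue,Fri,Wed) (Tue,Thu,Fri,Mon,Mon,Wed,Fri,Tue) (Tue,Thu,Fri,Mon,Mon,Wed,Fri,Wed) (Tue,Fri,Wed,Mon,Mon,Thu,Wed,Tue) (Tue,Fri,Wed,Mon,Mon,Fri,Wed,Tue) (Wed,Wed,Fri,Mon,Mon,Tue,Fri,Tue) (Wed,Wed,Fri,Mon,Mon,Thu,Fri,Tue) (Wed,Thu,Fri,Mon,Mon,Tue,Fri,Tue) (Wed,Thu,Fri,Mon,Mon,Tue,Fri,Wed) (Wed,Thu,Fri,Mon,Mon,Wed,Fri,Tue) — 13.
HCI=Fri: (Tue,Wed,Thu,Mon,Mon,Wed,Thu,Tue) (Tue,Wed,Thu,Mon,Mon,Fri,Thu,Tue) (Tue,Thu,Wed,Mon,Mon,Thu,Wed,Tue) (Tue,Thu,Wed,Mon,Mon,Fri,Wed,Tue) (Tue,Fri,Wed,Mon,Mon,Thu,Wed,Tue) (Tue,Fri,Thu,Mon,Mon,Tue,Thu,Wed) (Tue,Fri,Thu,Mon,Mon,Wed,Thu,Tue) (Tue,Fri,Thu,Mon,Mon,Wed,Thu,Wed) (Wed,Wed,Thu,Mon,Mon,Tue,Thu,Tue) (Wed,Wed,Thu,Mon,Mon,Fri,Thu,Tue) (Wed,Fri,Thu,Mon,Mon,Tue,Thu,Tue) (Wed,Fri,Thu,Mon,Mon,Tue,Thu,Wed) (Wed,Fri,Thu,Mon,Mon,Wed,Thu,Tue) (Thu,Thu,Wed,Mon,Mon,Tue,Wed,Tue) (Thu,Thu,Wed,Mon,Mon,Fri,Wed,Tue) (Thu,Fri,Wed,Mon,Mon,Tue,Wed,Tue) (Thu,Fri,Wed,Mon,Mon,Thu,Wed,Tue) — 17.
Summing: 10 + 13 + 17 = 40.

40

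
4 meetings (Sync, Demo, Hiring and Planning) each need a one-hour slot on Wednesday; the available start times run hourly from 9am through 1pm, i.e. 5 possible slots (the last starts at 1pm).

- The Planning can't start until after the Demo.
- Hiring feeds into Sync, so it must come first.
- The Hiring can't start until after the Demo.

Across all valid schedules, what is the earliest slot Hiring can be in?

Precedence pushes Hiring to at least 10am; downstream work caps Hiring at 12pm.
Hiring at 10am is achievable: Demo -> 9am, Hiring -> 10am, Sync -> 11am, Planning -> 10am.

10am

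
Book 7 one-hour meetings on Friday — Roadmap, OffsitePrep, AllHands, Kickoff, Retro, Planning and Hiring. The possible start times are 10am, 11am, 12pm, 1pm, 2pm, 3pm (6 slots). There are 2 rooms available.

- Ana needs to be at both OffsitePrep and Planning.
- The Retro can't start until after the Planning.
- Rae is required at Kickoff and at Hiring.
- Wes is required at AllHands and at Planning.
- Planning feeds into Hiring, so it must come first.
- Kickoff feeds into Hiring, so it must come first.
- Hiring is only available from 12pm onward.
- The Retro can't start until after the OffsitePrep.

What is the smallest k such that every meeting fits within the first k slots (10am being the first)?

The precedence chain requires at least 2 distinct slots.
With at most 2 per slot and 7 meetings, at least 4 slots are needed.
Hiring can't be placed before 12pm — that is slot 3 counting from 10am — so the schedule must run through at least 3 slots.
4 works (last occupied slot: 1pm): for example AllHands -> 1pm, Roadmap -> 11am, Hiring -> 12pm, Kickoff -> 10am, Retro -> 12pm, Planning -> 10am, OffsitePrep -> 11am.

4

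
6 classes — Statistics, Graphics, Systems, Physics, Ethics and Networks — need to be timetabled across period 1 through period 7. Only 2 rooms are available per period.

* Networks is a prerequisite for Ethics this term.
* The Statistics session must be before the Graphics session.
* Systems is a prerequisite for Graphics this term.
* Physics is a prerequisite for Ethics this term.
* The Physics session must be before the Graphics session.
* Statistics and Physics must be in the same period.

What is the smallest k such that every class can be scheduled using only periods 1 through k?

The precedence chain requires at least 2 distinct periods.
With at most 2 per period and 6 classes, at least 3 periods are needed.
3 works (last occupied period: period 3): for example Networks=period 2, Statistics=period 1, Graphics=period 3, Physics=period 1, Systems=period 2, Ethics=period 3.

3 periods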